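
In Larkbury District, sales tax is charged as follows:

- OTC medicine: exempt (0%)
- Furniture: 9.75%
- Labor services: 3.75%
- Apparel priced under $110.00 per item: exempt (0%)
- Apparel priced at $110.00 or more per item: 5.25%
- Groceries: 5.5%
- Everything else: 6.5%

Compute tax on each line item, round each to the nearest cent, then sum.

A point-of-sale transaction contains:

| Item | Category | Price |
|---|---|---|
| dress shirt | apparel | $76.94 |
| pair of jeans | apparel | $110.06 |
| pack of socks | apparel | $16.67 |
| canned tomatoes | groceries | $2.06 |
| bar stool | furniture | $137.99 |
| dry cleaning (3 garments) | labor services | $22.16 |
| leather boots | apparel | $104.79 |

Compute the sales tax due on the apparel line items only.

Dress shirt $76.94: apparel, under $110.00 → 0% → $0.00
Pair of jeans $110.06: apparel, $110.00 or more → 5.25% → $5.78
Pack of socks $16.67: apparel, under $110.00 → 0% → $0.00
Leather boots $104.79: apparel, under $110.00 → 0% → $0.00
Tax on apparel = $0.00 + $5.78 + $0.00 + $0.00 = $5.78

$5.78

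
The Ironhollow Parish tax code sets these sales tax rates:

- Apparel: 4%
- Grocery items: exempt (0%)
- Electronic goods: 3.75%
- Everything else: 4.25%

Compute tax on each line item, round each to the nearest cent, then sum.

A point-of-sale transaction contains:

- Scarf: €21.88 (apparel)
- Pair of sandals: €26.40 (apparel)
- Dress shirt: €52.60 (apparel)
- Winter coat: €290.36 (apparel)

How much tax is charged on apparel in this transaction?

€15.65

Scarf €21.88: apparel → 4% → €0.88
Pair of sandals €26.40: apparel → 4% → €1.06
Dress shirt €52.60: apparel → 4% → €2.10
Winter coat €290.36: apparel → 4% → €11.61
Tax on apparel = €0.88 + €1.06 + €2.10 + €11.61 = €15.65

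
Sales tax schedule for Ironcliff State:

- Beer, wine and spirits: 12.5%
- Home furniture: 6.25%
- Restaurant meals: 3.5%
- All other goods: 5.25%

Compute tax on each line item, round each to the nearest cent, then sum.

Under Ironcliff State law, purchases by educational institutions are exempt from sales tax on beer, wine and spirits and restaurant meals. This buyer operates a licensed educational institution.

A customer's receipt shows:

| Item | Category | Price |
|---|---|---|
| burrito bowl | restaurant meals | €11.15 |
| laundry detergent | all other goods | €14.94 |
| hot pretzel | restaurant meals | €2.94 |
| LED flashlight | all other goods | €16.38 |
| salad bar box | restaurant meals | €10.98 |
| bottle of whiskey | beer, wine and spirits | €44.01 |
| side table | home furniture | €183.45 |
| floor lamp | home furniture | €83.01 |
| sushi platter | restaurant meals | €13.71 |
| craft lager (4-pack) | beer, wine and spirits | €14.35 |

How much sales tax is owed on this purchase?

€18.30

Burrito bowl €11.15: restaurant meals, buyer-exempt → 0% → €0.00
Laundry detergent €14.94: all other goods → 5.25% → €0.78
Hot pretzel €2.94: restaurant meals, buyer-exempt → 0% → €0.00
LED flashlight €16.38: all other goods → 5.25% → €0.86
Salad bar box €10.98: restaurant meals, buyer-exempt → 0% → €0.00
Bottle of whiskey €44.01: beer, wine and spirits, buyer-exempt → 0% → €0.00
Side table €183.45: home furniture → 6.25% → €11.47
Floor lamp €83.01: home furniture → 6.25% → €5.19
Sushi platter €13.71: restaurant meals, buyer-exempt → 0% → €0.00
Craft lager (4-pack) €14.35: beer, wine and spirits, buyer-exempt → 0% → €0.00
Total tax = €0.78 + €0.86 + €11.47 + €5.19 = €18.30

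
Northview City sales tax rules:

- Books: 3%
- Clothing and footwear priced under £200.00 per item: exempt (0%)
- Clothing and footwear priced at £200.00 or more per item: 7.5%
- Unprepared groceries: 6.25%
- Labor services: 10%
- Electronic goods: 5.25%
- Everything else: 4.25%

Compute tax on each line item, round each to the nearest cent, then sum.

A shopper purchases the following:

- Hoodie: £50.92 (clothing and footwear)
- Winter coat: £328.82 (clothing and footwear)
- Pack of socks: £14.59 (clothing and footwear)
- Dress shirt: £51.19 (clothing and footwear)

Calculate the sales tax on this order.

Hoodie £50.92: clothing and footwear, under £200.00 → 0% → £0.00
Winter coat £328.82: clothing and footwear, £200.00 or more → 7.5% → £24.66
Pack of socks £14.59: clothing and footwear, under £200.00 → 0% → £0.00
Dress shirt £51.19: clothing and footwear, under £200.00 → 0% → £0.00
Total tax = £24.66

£24.66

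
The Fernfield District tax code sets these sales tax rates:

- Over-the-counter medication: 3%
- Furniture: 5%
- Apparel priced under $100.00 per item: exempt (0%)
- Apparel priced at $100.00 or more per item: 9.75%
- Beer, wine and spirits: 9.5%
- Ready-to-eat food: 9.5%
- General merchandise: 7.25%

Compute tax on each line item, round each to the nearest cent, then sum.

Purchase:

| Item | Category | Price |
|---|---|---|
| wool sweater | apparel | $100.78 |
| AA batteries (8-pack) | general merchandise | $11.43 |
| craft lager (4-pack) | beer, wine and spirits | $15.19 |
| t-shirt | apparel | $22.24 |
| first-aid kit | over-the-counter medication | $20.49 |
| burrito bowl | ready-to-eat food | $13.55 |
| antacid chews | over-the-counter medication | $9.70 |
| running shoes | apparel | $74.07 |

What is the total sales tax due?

Wool sweater $100.78: apparel, $100.00 or more → 9.75% → $9.83
AA batteries (8-pack) $11.43: general merchandise → 7.25% → $0.83
Craft lager (4-pack) $15.19: beer, wine and spirits → 9.5% → $1.44
T-shirt $22.24: apparel, under $100.00 → 0% → $0.00
First-aid kit $20.49: over-the-counter medication → 3% → $0.61
Burrito bowl $13.55: ready-to-eat food → 9.5% → $1.29
Antacid chews $9.70: over-the-counter medication → 3% → $0.29
Running shoes $74.07: apparel, under $100.00 → 0% → $0.00
Total tax = $9.83 + $0.83 + $1.44 + $0.61 + $1.29 + $0.29 = $14.29

$14.29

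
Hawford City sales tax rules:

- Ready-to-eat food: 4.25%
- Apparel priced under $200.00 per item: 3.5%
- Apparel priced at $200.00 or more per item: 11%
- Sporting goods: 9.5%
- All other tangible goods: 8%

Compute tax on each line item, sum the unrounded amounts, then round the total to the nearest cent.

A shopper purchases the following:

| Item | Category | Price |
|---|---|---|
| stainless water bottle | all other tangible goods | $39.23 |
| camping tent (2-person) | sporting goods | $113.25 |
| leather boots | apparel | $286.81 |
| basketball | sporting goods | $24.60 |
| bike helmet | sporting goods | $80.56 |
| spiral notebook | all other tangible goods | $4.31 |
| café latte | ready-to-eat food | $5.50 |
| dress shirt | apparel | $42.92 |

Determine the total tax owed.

$57.52

Stainless water bottle $39.23: all other tangible goods → 8% → $3.1384
Camping tent (2-person) $113.25: sporting goods → 9.5% → $10.75875
Leather boots $286.81: apparel, $200.00 or more → 11% → $31.5491
Basketball $24.60: sporting goods → 9.5% → $2.337
Bike helmet $80.56: sporting goods → 9.5% → $7.6532
Spiral notebook $4.31: all other tangible goods → 8% → $0.3448
Café latte $5.50: ready-to-eat food → 4.25% → $0.23375
Dress shirt $42.92: apparel, under $200.00 → 3.5% → $1.5022
Unrounded tax sum = $57.5172 → $57.52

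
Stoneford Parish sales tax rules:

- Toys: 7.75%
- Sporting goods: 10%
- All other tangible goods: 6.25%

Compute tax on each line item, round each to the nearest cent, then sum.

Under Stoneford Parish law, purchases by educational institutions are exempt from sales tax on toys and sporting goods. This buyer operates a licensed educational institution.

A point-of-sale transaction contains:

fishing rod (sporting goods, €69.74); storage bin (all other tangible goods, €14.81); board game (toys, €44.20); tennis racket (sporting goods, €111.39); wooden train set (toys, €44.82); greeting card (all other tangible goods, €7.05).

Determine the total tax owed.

Fishing rod €69.74: sporting goods, buyer-exempt → 0% → €0.00
Storage bin €14.81: all other tangible goods → 6.25% → €0.93
Board game €44.20: toys, buyer-exempt → 0% → €0.00
Tennis racket €111.39: sporting goods, buyer-exempt → 0% → €0.00
Wooden train set €44.82: toys, buyer-exempt → 0% → €0.00
Greeting card €7.05: all other tangible goods → 6.25% → €0.44
Total tax = €0.93 + €0.44 = €1.37

€1.37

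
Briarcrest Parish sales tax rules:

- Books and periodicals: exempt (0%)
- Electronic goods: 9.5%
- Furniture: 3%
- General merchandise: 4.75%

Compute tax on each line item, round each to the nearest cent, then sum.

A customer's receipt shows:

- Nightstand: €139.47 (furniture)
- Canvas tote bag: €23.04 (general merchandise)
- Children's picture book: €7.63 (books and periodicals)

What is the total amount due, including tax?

Nightstand €139.47: furniture → 3% → €4.18
Canvas tote bag €23.04: general merchandise → 4.75% → €1.09
Children's picture book €7.63: books and periodicals → 0% → €0.00
Subtotal = €170.14; tax = €5.27; total due = €175.41

€175.41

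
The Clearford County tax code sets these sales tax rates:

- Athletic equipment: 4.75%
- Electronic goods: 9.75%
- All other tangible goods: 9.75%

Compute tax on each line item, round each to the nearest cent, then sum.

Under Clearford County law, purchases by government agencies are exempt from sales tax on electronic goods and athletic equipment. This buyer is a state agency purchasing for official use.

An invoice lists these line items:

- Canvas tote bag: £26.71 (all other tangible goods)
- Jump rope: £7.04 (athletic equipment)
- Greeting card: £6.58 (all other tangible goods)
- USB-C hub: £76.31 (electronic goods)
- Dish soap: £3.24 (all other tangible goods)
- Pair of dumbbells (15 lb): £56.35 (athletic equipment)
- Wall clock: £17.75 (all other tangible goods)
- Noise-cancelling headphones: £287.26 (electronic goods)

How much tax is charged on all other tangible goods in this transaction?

Canvas tote bag £26.71: all other tangible goods → 9.75% → £2.60
Greeting card £6.58: all other tangible goods → 9.75% → £0.64
Dish soap £3.24: all other tangible goods → 9.75% → £0.32
Wall clock £17.75: all other tangible goods → 9.75% → £1.73
Tax on all other tangible goods = £2.60 + £0.64 + £0.32 + £1.73 = £5.29

£5.29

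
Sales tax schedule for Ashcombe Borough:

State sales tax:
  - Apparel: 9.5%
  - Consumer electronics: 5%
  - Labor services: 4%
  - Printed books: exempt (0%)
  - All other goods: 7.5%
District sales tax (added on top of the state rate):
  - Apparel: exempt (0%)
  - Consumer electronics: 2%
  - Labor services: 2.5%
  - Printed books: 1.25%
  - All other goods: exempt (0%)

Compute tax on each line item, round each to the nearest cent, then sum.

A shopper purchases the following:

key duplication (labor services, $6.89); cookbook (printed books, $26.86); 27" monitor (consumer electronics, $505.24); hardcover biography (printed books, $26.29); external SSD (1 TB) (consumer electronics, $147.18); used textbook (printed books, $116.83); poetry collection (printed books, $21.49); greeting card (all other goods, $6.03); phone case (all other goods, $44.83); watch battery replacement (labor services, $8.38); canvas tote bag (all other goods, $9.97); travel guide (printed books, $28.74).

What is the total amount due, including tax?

$1002.71

Key duplication $6.89: labor services → 4% + 2.5% district = 6.5% → $0.45
Cookbook $26.86: printed books → 0% + 1.25% district = 1.25% → $0.34
27" monitor $505.24: consumer electronics → 5% + 2% district = 7% → $35.37
Hardcover biography $26.29: printed books → 0% + 1.25% district = 1.25% → $0.33
External SSD (1 TB) $147.18: consumer electronics → 5% + 2% district = 7% → $10.30
Used textbook $116.83: printed books → 0% + 1.25% district = 1.25% → $1.46
Poetry collection $21.49: printed books → 0% + 1.25% district = 1.25% → $0.27
Greeting card $6.03: all other goods → 7.5% + 0% district = 7.5% → $0.45
Phone case $44.83: all other goods → 7.5% + 0% district = 7.5% → $3.36
Watch battery replacement $8.38: labor services → 4% + 2.5% district = 6.5% → $0.54
Canvas tote bag $9.97: all other goods → 7.5% + 0% district = 7.5% → $0.75
Travel guide $28.74: printed books → 0% + 1.25% district = 1.25% → $0.36
Subtotal = $948.73; tax = $53.98; total due = $1002.71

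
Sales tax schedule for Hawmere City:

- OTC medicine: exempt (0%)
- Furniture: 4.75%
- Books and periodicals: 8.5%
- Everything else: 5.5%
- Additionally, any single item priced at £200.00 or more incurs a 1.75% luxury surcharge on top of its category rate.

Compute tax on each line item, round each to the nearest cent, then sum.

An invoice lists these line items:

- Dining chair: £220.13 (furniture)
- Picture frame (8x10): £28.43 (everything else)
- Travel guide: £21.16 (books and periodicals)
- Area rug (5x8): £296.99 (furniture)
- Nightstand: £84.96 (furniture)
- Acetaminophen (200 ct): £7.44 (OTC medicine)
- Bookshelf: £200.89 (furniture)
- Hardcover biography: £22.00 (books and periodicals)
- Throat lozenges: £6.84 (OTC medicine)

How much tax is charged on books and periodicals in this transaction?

Travel guide £21.16: books and periodicals → 8.5% → £1.80
Hardcover biography £22.00: books and periodicals → 8.5% → £1.87
Tax on books and periodicals = £1.80 + £1.87 = £3.67

£3.67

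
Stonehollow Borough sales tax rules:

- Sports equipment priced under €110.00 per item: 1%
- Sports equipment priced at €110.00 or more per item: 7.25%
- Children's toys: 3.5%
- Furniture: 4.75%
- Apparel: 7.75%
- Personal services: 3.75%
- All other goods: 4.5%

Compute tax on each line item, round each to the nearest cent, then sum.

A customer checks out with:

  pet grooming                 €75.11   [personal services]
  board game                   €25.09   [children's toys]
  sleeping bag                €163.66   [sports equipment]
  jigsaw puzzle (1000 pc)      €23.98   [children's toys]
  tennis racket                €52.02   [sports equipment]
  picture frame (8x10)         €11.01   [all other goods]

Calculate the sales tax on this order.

€17.43

Pet grooming €75.11: personal services → 3.75% → €2.82
Board game €25.09: children's toys → 3.5% → €0.88
Sleeping bag €163.66: sports equipment, €110.00 or more → 7.25% → €11.87
Jigsaw puzzle (1000 pc) €23.98: children's toys → 3.5% → €0.84
Tennis racket €52.02: sports equipment, under €110.00 → 1% → €0.52
Picture frame (8x10) €11.01: all other goods → 4.5% → €0.50
Total tax = €2.82 + €0.88 + €11.87 + €0.84 + €0.52 + €0.50 = €17.43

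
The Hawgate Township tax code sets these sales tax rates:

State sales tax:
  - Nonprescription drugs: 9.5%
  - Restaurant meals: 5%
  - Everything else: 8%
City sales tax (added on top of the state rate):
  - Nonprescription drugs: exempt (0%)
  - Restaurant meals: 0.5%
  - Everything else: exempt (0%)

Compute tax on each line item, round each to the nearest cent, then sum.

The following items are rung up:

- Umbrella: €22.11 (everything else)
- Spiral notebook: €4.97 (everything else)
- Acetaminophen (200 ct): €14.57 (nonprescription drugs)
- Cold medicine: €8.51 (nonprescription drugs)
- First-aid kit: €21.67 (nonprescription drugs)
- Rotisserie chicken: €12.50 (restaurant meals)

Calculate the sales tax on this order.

€7.11

Umbrella €22.11: everything else → 8% + 0% city = 8% → €1.77
Spiral notebook €4.97: everything else → 8% + 0% city = 8% → €0.40
Acetaminophen (200 ct) €14.57: nonprescription drugs → 9.5% + 0% city = 9.5% → €1.38
Cold medicine €8.51: nonprescription drugs → 9.5% + 0% city = 9.5% → €0.81
First-aid kit €21.67: nonprescription drugs → 9.5% + 0% city = 9.5% → €2.06
Rotisserie chicken €12.50: restaurant meals → 5% + 0.5% city = 5.5% → €0.69
Total tax = €1.77 + €0.40 + €1.38 + €0.81 + €2.06 + €0.69 = €7.11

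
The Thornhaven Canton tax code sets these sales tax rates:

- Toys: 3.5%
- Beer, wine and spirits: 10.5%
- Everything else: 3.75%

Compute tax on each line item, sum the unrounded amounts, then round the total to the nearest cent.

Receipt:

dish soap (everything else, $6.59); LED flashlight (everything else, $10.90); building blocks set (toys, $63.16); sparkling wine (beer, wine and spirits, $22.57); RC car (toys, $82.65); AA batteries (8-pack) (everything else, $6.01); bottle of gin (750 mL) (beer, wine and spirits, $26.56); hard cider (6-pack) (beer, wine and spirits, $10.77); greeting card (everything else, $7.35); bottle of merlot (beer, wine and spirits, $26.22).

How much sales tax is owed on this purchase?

$15.30

Dish soap $6.59: everything else → 3.75% → $0.247125
LED flashlight $10.90: everything else → 3.75% → $0.40875
Building blocks set $63.16: toys → 3.5% → $2.2106
Sparkling wine $22.57: beer, wine and spirits → 10.5% → $2.36985
RC car $82.65: toys → 3.5% → $2.89275
AA batteries (8-pack) $6.01: everything else → 3.75% → $0.225375
Bottle of gin (750 mL) $26.56: beer, wine and spirits → 10.5% → $2.7888
Hard cider (6-pack) $10.77: beer, wine and spirits → 10.5% → $1.13085
Greeting card $7.35: everything else → 3.75% → $0.275625
Bottle of merlot $26.22: beer, wine and spirits → 10.5% → $2.7531
Unrounded tax sum = $15.302825 → $15.30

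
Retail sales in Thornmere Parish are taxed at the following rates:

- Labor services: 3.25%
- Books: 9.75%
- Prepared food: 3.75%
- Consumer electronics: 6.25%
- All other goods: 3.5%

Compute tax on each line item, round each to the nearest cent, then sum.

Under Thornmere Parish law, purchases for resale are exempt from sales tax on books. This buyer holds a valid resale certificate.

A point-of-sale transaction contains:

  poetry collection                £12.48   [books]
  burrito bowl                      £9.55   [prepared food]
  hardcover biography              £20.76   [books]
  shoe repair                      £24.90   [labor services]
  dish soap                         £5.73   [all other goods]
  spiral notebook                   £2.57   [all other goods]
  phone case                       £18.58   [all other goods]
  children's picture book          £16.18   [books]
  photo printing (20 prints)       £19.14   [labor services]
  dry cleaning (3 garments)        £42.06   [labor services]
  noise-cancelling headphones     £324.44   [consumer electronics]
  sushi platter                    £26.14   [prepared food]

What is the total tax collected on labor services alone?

£2.80

Shoe repair £24.90: labor services → 3.25% → £0.81
Photo printing (20 prints) £19.14: labor services → 3.25% → £0.62
Dry cleaning (3 garments) £42.06: labor services → 3.25% → £1.37
Tax on labor services = £0.81 + £0.62 + £1.37 = £2.80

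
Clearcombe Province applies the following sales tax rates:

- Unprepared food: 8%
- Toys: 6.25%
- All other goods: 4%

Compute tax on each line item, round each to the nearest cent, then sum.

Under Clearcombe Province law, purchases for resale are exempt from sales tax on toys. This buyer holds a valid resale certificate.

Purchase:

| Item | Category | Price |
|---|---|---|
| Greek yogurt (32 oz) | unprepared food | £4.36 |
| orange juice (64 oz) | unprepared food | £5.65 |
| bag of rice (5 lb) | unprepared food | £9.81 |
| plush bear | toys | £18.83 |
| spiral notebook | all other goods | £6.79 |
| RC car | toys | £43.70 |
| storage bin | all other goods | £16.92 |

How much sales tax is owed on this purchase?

£2.53

Greek yogurt (32 oz) £4.36: unprepared food → 8% → £0.35
Orange juice (64 oz) £5.65: unprepared food → 8% → £0.45
Bag of rice (5 lb) £9.81: unprepared food → 8% → £0.78
Plush bear £18.83: toys, buyer-exempt → 0% → £0.00
Spiral notebook £6.79: all other goods → 4% → £0.27
RC car £43.70: toys, buyer-exempt → 0% → £0.00
Storage bin £16.92: all other goods → 4% → £0.68
Total tax = £0.35 + £0.45 + £0.78 + £0.27 + £0.68 = £2.53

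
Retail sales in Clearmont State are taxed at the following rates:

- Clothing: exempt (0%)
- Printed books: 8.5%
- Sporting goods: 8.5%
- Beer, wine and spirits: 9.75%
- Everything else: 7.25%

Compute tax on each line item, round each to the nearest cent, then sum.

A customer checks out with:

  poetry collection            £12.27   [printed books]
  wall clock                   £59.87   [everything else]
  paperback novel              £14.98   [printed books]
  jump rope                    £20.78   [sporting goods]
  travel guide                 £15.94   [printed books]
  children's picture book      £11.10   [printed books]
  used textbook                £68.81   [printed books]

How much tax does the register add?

Poetry collection £12.27: printed books → 8.5% → £1.04
Wall clock £59.87: everything else → 7.25% → £4.34
Paperback novel £14.98: printed books → 8.5% → £1.27
Jump rope £20.78: sporting goods → 8.5% → £1.77
Travel guide £15.94: printed books → 8.5% → £1.35
Children's picture book £11.10: printed books → 8.5% → £0.94
Used textbook £68.81: printed books → 8.5% → £5.85
Total tax = £1.04 + £4.34 + £1.27 + £1.77 + £1.35 + £0.94 + £5.85 = £16.56

£16.56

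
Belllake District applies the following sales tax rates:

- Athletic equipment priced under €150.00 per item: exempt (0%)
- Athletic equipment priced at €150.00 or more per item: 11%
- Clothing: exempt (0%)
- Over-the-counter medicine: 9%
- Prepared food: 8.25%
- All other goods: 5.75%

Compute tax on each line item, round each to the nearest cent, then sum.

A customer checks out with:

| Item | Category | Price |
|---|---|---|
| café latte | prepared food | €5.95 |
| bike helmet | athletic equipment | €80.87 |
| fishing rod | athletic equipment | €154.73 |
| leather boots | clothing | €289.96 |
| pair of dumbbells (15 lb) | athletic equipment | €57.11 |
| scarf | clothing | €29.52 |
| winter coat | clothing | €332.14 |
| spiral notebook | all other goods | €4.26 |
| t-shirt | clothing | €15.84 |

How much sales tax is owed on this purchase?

Café latte €5.95: prepared food → 8.25% → €0.49
Bike helmet €80.87: athletic equipment, under €150.00 → 0% → €0.00
Fishing rod €154.73: athletic equipment, €150.00 or more → 11% → €17.02
Leather boots €289.96: clothing → 0% → €0.00
Pair of dumbbells (15 lb) €57.11: athletic equipment, under €150.00 → 0% → €0.00
Scarf €29.52: clothing → 0% → €0.00
Winter coat €332.14: clothing → 0% → €0.00
Spiral notebook €4.26: all other goods → 5.75% → €0.24
T-shirt €15.84: clothing → 0% → €0.00
Total tax = €0.49 + €17.02 + €0.24 = €17.75

€17.75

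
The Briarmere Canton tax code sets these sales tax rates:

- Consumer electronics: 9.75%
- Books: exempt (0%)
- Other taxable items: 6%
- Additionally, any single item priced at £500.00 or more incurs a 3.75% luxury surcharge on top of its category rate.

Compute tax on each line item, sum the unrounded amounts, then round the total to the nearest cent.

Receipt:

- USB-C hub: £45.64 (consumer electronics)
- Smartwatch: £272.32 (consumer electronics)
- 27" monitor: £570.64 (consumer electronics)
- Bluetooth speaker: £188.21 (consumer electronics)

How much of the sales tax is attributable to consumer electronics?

£126.39

USB-C hub £45.64: consumer electronics → 9.75% → £4.4499
Smartwatch £272.32: consumer electronics → 9.75% → £26.5512
27" monitor £570.64: consumer electronics → 9.75% + 3.75% surcharge = 13.5% → £77.0364
Bluetooth speaker £188.21: consumer electronics → 9.75% → £18.350475
Tax on consumer electronics: unrounded sum = £126.387975 → £126.39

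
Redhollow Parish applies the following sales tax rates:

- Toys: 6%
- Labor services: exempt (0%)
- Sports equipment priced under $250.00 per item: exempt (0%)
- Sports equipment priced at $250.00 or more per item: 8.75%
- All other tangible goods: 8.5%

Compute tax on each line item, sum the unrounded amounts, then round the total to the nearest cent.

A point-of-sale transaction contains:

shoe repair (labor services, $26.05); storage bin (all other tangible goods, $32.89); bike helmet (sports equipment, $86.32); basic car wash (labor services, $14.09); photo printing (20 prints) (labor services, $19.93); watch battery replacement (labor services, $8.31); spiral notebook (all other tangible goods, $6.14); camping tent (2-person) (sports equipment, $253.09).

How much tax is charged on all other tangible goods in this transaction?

$3.32

Storage bin $32.89: all other tangible goods → 8.5% → $2.79565
Spiral notebook $6.14: all other tangible goods → 8.5% → $0.5219
Tax on all other tangible goods: unrounded sum = $3.31755 → $3.32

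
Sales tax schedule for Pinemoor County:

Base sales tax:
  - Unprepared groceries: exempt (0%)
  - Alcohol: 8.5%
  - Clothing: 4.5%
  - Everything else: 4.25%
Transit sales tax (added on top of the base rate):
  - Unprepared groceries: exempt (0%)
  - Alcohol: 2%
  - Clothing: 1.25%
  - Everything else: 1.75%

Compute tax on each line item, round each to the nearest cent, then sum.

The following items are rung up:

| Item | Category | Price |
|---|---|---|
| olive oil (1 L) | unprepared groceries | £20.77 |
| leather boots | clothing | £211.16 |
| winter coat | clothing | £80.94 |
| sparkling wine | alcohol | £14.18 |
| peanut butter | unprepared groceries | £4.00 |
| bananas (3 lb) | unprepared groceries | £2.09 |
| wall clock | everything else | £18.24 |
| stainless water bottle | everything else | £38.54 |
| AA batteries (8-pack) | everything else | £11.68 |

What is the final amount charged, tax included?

£423.98

Olive oil (1 L) £20.77: unprepared groceries → 0% + 0% transit = 0% → £0.00
Leather boots £211.16: clothing → 4.5% + 1.25% transit = 5.75% → £12.14
Winter coat £80.94: clothing → 4.5% + 1.25% transit = 5.75% → £4.65
Sparkling wine £14.18: alcohol → 8.5% + 2% transit = 10.5% → £1.49
Peanut butter £4.00: unprepared groceries → 0% + 0% transit = 0% → £0.00
Bananas (3 lb) £2.09: unprepared groceries → 0% + 0% transit = 0% → £0.00
Wall clock £18.24: everything else → 4.25% + 1.75% transit = 6% → £1.09
Stainless water bottle £38.54: everything else → 4.25% + 1.75% transit = 6% → £2.31
AA batteries (8-pack) £11.68: everything else → 4.25% + 1.75% transit = 6% → £0.70
Subtotal = £401.60; tax = £22.38; total due = £423.98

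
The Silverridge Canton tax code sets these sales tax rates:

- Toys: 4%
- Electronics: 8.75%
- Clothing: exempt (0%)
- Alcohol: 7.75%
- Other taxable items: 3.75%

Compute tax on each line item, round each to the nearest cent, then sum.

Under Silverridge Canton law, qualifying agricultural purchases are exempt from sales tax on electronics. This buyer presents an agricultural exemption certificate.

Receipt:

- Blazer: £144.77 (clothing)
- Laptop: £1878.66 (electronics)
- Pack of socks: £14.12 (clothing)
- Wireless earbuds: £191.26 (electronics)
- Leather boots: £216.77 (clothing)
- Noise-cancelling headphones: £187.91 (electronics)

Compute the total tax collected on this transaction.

Blazer £144.77: clothing → 0% → £0.00
Laptop £1878.66: electronics, buyer-exempt → 0% → £0.00
Pack of socks £14.12: clothing → 0% → £0.00
Wireless earbuds £191.26: electronics, buyer-exempt → 0% → £0.00
Leather boots £216.77: clothing → 0% → £0.00
Noise-cancelling headphones £187.91: electronics, buyer-exempt → 0% → £0.00
Total tax = £0.00

£0.00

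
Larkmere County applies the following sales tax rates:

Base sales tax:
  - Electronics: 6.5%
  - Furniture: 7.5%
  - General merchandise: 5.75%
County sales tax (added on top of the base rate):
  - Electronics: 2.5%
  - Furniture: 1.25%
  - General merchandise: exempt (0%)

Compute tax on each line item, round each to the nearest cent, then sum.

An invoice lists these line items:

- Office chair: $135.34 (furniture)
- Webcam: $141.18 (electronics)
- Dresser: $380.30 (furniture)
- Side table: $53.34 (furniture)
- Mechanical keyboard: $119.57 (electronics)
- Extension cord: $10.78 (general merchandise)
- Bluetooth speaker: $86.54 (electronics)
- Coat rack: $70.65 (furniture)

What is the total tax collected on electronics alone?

Webcam $141.18: electronics → 6.5% + 2.5% county = 9% → $12.71
Mechanical keyboard $119.57: electronics → 6.5% + 2.5% county = 9% → $10.76
Bluetooth speaker $86.54: electronics → 6.5% + 2.5% county = 9% → $7.79
Tax on electronics = $12.71 + $10.76 + $7.79 = $31.26

$31.26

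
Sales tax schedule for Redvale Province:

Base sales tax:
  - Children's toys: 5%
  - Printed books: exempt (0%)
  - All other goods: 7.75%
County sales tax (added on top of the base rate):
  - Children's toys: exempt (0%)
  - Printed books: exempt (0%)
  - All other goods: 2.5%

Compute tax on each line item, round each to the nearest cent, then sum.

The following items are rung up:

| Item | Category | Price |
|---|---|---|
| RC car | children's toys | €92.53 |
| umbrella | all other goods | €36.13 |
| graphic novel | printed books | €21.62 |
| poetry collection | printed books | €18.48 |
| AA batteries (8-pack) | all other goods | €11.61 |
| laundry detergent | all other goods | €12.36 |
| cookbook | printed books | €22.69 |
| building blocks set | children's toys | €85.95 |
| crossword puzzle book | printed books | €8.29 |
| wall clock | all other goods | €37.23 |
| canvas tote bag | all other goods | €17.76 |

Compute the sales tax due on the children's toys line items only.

€8.93

RC car €92.53: children's toys → 5% + 0% county = 5% → €4.63
Building blocks set €85.95: children's toys → 5% + 0% county = 5% → €4.30
Tax on children's toys = €4.63 + €4.30 = €8.93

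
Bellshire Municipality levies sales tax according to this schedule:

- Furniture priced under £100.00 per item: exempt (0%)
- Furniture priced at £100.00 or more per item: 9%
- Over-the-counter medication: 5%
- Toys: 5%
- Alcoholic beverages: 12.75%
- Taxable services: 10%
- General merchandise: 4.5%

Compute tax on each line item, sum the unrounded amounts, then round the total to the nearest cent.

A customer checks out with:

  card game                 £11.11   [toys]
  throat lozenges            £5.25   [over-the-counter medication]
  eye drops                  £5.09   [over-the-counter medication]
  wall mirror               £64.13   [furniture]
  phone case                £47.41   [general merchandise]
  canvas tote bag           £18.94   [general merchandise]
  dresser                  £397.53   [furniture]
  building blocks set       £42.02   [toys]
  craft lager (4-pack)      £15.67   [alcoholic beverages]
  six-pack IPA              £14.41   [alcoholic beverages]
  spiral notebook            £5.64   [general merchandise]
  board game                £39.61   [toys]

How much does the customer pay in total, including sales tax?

Card game £11.11: toys → 5% → £0.5555
Throat lozenges £5.25: over-the-counter medication → 5% → £0.2625
Eye drops £5.09: over-the-counter medication → 5% → £0.2545
Wall mirror £64.13: furniture, under £100.00 → 0% → £0.00
Phone case £47.41: general merchandise → 4.5% → £2.13345
Canvas tote bag £18.94: general merchandise → 4.5% → £0.8523
Dresser £397.53: furniture, £100.00 or more → 9% → £35.7777
Building blocks set £42.02: toys → 5% → £2.101
Craft lager (4-pack) £15.67: alcoholic beverages → 12.75% → £1.997925
Six-pack IPA £14.41: alcoholic beverages → 12.75% → £1.837275
Spiral notebook £5.64: general merchandise → 4.5% → £0.2538
Board game £39.61: toys → 5% → £1.9805
Subtotal = £666.81; unrounded tax = £48.00645 → £48.01; total due = £714.82

£714.82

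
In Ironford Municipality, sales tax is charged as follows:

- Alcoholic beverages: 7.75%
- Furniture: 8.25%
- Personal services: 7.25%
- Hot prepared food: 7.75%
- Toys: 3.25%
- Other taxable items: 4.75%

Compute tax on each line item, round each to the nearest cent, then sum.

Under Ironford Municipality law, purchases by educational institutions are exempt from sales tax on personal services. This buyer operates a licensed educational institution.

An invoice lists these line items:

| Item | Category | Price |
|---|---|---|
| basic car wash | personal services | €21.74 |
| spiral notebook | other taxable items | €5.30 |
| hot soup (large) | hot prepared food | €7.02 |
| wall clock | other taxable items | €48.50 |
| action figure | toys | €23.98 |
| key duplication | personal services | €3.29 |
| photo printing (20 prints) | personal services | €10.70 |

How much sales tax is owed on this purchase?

€3.87

Basic car wash €21.74: personal services, buyer-exempt → 0% → €0.00
Spiral notebook €5.30: other taxable items → 4.75% → €0.25
Hot soup (large) €7.02: hot prepared food → 7.75% → €0.54
Wall clock €48.50: other taxable items → 4.75% → €2.30
Action figure €23.98: toys → 3.25% → €0.78
Key duplication €3.29: personal services, buyer-exempt → 0% → €0.00
Photo printing (20 prints) €10.70: personal services, buyer-exempt → 0% → €0.00
Total tax = €0.25 + €0.54 + €2.30 + €0.78 = €3.87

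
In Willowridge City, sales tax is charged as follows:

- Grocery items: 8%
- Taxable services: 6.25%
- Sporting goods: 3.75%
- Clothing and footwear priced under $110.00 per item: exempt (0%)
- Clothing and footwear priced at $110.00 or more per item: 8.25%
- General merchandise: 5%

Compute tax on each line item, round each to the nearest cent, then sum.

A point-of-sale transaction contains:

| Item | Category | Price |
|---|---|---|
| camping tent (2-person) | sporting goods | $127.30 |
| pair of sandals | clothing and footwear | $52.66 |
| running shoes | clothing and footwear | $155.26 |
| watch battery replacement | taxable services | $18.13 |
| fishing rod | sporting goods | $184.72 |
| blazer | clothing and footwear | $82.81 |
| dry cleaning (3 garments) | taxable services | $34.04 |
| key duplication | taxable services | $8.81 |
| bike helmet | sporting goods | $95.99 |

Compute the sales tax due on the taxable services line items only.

$3.81

Watch battery replacement $18.13: taxable services → 6.25% → $1.13
Dry cleaning (3 garments) $34.04: taxable services → 6.25% → $2.13
Key duplication $8.81: taxable services → 6.25% → $0.55
Tax on taxable services = $1.13 + $2.13 + $0.55 = $3.81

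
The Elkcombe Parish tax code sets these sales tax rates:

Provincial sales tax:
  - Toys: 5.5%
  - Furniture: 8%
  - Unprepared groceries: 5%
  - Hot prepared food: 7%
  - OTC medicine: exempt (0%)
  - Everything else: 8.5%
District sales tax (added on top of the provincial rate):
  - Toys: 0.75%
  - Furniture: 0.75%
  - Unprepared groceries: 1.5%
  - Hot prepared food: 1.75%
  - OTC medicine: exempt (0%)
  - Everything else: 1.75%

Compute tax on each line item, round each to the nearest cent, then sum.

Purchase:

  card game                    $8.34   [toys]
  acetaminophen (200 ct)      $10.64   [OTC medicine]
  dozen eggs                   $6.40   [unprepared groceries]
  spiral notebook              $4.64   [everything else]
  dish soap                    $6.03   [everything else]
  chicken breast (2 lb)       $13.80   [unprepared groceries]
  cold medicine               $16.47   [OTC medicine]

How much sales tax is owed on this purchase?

Card game $8.34: toys → 5.5% + 0.75% district = 6.25% → $0.52
Acetaminophen (200 ct) $10.64: OTC medicine → 0% + 0% district = 0% → $0.00
Dozen eggs $6.40: unprepared groceries → 5% + 1.5% district = 6.5% → $0.42
Spiral notebook $4.64: everything else → 8.5% + 1.75% district = 10.25% → $0.48
Dish soap $6.03: everything else → 8.5% + 1.75% district = 10.25% → $0.62
Chicken breast (2 lb) $13.80: unprepared groceries → 5% + 1.5% district = 6.5% → $0.90
Cold medicine $16.47: OTC medicine → 0% + 0% district = 0% → $0.00
Total tax = $0.52 + $0.42 + $0.48 + $0.62 + $0.90 = $2.94

$2.94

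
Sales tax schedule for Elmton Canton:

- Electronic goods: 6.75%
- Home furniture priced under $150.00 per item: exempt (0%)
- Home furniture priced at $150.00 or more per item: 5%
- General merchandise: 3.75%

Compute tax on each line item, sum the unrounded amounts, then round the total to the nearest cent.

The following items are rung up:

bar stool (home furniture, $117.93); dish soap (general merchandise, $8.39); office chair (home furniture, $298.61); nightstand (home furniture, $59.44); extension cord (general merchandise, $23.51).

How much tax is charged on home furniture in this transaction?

Bar stool $117.93: home furniture, under $150.00 → 0% → $0.00
Office chair $298.61: home furniture, $150.00 or more → 5% → $14.9305
Nightstand $59.44: home furniture, under $150.00 → 0% → $0.00
Tax on home furniture: unrounded sum = $14.9305 → $14.93

$14.93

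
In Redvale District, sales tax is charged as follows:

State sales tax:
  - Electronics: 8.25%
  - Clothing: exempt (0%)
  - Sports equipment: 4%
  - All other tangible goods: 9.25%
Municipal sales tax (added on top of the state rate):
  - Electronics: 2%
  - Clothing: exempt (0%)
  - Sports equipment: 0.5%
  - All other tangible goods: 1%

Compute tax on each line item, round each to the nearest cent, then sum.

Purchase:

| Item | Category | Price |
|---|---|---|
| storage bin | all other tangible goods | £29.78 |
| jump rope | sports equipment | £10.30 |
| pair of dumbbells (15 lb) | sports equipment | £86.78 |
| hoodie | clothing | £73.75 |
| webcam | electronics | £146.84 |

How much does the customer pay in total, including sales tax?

Storage bin £29.78: all other tangible goods → 9.25% + 1% municipal = 10.25% → £3.05
Jump rope £10.30: sports equipment → 4% + 0.5% municipal = 4.5% → £0.46
Pair of dumbbells (15 lb) £86.78: sports equipment → 4% + 0.5% municipal = 4.5% → £3.91
Hoodie £73.75: clothing → 0% + 0% municipal = 0% → £0.00
Webcam £146.84: electronics → 8.25% + 2% municipal = 10.25% → £15.05
Subtotal = £347.45; tax = £22.47; total due = £369.92

£369.92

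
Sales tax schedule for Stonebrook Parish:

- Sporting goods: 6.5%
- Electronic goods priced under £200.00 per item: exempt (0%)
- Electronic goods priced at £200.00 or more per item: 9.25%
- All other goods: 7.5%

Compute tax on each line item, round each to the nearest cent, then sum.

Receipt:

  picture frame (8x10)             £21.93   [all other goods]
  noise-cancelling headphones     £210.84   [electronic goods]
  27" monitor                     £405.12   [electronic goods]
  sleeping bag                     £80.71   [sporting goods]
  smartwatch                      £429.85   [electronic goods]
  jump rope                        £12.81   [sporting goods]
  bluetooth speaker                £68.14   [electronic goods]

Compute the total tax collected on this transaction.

Picture frame (8x10) £21.93: all other goods → 7.5% → £1.64
Noise-cancelling headphones £210.84: electronic goods, £200.00 or more → 9.25% → £19.50
27" monitor £405.12: electronic goods, £200.00 or more → 9.25% → £37.47
Sleeping bag £80.71: sporting goods → 6.5% → £5.25
Smartwatch £429.85: electronic goods, £200.00 or more → 9.25% → £39.76
Jump rope £12.81: sporting goods → 6.5% → £0.83
Bluetooth speaker £68.14: electronic goods, under £200.00 → 0% → £0.00
Total tax = £1.64 + £19.50 + £37.47 + £5.25 + £39.76 + £0.83 = £104.45

£104.45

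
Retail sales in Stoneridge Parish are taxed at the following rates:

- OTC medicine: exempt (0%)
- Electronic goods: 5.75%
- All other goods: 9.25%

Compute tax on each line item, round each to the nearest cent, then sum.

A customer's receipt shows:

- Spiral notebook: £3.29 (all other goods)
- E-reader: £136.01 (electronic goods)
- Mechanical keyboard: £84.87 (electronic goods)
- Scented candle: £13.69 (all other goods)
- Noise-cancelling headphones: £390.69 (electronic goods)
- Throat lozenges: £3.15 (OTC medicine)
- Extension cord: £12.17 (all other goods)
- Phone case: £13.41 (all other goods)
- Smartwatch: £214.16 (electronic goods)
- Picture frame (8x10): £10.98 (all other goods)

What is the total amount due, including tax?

£934.85

Spiral notebook £3.29: all other goods → 9.25% → £0.30
E-reader £136.01: electronic goods → 5.75% → £7.82
Mechanical keyboard £84.87: electronic goods → 5.75% → £4.88
Scented candle £13.69: all other goods → 9.25% → £1.27
Noise-cancelling headphones £390.69: electronic goods → 5.75% → £22.46
Throat lozenges £3.15: OTC medicine → 0% → £0.00
Extension cord £12.17: all other goods → 9.25% → £1.13
Phone case £13.41: all other goods → 9.25% → £1.24
Smartwatch £214.16: electronic goods → 5.75% → £12.31
Picture frame (8x10) £10.98: all other goods → 9.25% → £1.02
Subtotal = £882.42; tax = £52.43; total due = £934.85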